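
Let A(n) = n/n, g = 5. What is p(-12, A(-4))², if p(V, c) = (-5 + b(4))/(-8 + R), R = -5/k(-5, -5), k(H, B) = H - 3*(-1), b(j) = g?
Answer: 0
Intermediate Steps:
b(j) = 5
k(H, B) = 3 + H (k(H, B) = H + 3 = 3 + H)
A(n) = 1
R = 5/2 (R = -5/(3 - 5) = -5/(-2) = -5*(-½) = 5/2 ≈ 2.5000)
p(V, c) = 0 (p(V, c) = (-5 + 5)/(-8 + 5/2) = 0/(-11/2) = 0*(-2/11) = 0)
p(-12, A(-4))² = 0² = 0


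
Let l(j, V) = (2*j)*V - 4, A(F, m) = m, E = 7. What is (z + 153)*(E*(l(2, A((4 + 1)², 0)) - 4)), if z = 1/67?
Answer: -574112/67 ≈ -8568.8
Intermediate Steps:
l(j, V) = -4 + 2*V*j (l(j, V) = 2*V*j - 4 = -4 + 2*V*j)
z = 1/67 ≈ 0.014925
(z + 153)*(E*(l(2, A((4 + 1)², 0)) - 4)) = (1/67 + 153)*(7*((-4 + 2*0*2) - 4)) = 10252*(7*((-4 + 0) - 4))/67 = 10252*(7*(-4 - 4))/67 = 10252*(7*(-8))/67 = (10252/67)*(-56) = -574112/67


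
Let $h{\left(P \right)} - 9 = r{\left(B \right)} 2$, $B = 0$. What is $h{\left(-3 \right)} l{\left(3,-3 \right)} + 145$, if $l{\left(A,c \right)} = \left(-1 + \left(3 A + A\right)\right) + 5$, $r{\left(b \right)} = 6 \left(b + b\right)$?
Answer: $289$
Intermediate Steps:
$r{\left(b \right)} = 12 b$ ($r{\left(b \right)} = 6 \cdot 2 b = 12 b$)
$l{\left(A,c \right)} = 4 + 4 A$ ($l{\left(A,c \right)} = \left(-1 + 4 A\right) + 5 = 4 + 4 A$)
$h{\left(P \right)} = 9$ ($h{\left(P \right)} = 9 + 12 \cdot 0 \cdot 2 = 9 + 0 \cdot 2 = 9 + 0 = 9$)
$h{\left(-3 \right)} l{\left(3,-3 \right)} + 145 = 9 \left(4 + 4 \cdot 3\right) + 145 = 9 \left(4 + 12\right) + 145 = 9 \cdot 16 + 145 = 144 + 145 = 289$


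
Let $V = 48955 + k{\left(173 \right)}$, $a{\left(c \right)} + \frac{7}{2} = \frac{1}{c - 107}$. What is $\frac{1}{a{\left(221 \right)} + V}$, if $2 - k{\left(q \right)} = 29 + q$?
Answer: $\frac{57}{2778836} \approx 2.0512 \cdot 10^{-5}$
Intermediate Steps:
$k{\left(q \right)} = -27 - q$ ($k{\left(q \right)} = 2 - \left(29 + q\right) = -27 - q$)
$a{\left(c \right)} = - \frac{7}{2} + \frac{1}{-107 + c}$ ($a{\left(c \right)} = - \frac{7}{2} + \frac{1}{c - 107} = - \frac{7}{2} + \frac{1}{-107 + c}$)
$V = 48755$ ($V = 48955 - 200 = 48755$)
$\frac{1}{a{\left(221 \right)} + V} = \frac{1}{\frac{751 - 1547}{2 \left(-107 + 221\right)} + 48755} = \frac{1}{\frac{751 - 1547}{2 \cdot 114} + 48755} = \frac{1}{\frac{1}{2} \cdot \frac{1}{114} \left(-796\right) + 48755} = \frac{1}{- \frac{199}{57} + 48755} = \frac{1}{\frac{2778836}{57}} = \frac{57}{2778836}$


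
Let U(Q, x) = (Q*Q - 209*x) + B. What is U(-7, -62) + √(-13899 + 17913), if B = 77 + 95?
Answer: 13179 + 3*√446 ≈ 13242.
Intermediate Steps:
B = 172
U(Q, x) = 172 + Q² - 209*x (U(Q, x) = (Q*Q - 209*x) + 172 = (Q² - 209*x) + 172 = 172 + Q² - 209*x)
U(-7, -62) + √(-13899 + 17913) = (172 + (-7)² - 209*(-62)) + √(-13899 + 17913) = (172 + 49 + 12958) + √4014 = 13179 + 3*√446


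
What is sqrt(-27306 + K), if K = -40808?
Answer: I*sqrt(68114) ≈ 260.99*I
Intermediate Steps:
sqrt(-27306 + K) = sqrt(-27306 - 40808) = sqrt(-68114) = I*sqrt(68114)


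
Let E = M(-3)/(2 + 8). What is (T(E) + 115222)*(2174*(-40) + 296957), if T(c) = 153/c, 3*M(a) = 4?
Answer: 48874491783/2 ≈ 2.4437e+10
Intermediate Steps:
M(a) = 4/3 (M(a) = (⅓)*4 = 4/3)
E = 2/15 (E = (4/3)/(2 + 8) = (4/3)/10 = (⅒)*(4/3) = 2/15 ≈ 0.13333)
(T(E) + 115222)*(2174*(-40) + 296957) = (153/(2/15) + 115222)*(2174*(-40) + 296957) = (153*(15/2) + 115222)*(-86960 + 296957) = (2295/2 + 115222)*209997 = (232739/2)*209997 = 48874491783/2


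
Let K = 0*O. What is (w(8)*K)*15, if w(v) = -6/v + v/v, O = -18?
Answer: 0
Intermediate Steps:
K = 0 (K = 0*(-18) = 0)
w(v) = 1 - 6/v (w(v) = -6/v + 1 = 1 - 6/v)
(w(8)*K)*15 = (((-6 + 8)/8)*0)*15 = (((⅛)*2)*0)*15 = ((¼)*0)*15 = 0*15 = 0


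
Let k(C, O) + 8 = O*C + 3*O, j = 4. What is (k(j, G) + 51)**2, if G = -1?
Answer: 1296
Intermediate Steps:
k(C, O) = -8 + 3*O + C*O (k(C, O) = -8 + (O*C + 3*O) = -8 + (C*O + 3*O) = -8 + (3*O + C*O) = -8 + 3*O + C*O)
(k(j, G) + 51)**2 = ((-8 + 3*(-1) + 4*(-1)) + 51)**2 = ((-8 - 3 - 4) + 51)**2 = (-15 + 51)**2 = 36**2 = 1296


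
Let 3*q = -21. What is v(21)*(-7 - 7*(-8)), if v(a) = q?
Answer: -343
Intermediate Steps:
q = -7 (q = (1/3)*(-21) = -7)
v(a) = -7
v(21)*(-7 - 7*(-8)) = -7*(-7 - 7*(-8)) = -7*(-7 + 56) = -7*49 = -343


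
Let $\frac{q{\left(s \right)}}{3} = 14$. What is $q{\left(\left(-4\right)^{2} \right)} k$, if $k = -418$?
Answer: $-17556$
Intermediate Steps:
$q{\left(s \right)} = 42$ ($q{\left(s \right)} = 3 \cdot 14 = 42$)
$q{\left(\left(-4\right)^{2} \right)} k = 42 \left(-418\right) = -17556$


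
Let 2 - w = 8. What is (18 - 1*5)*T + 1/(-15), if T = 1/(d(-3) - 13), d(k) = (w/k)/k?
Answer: -626/615 ≈ -1.0179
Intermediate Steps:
w = -6 (w = 2 - 1*8 = 2 - 8 = -6)
d(k) = -6/k² (d(k) = (-6/k)/k = -6/k²)
T = -3/41 (T = 1/(-6/(-3)² - 13) = 1/(-6*⅑ - 13) = 1/(-⅔ - 13) = 1/(-41/3) = -3/41 ≈ -0.073171)
(18 - 1*5)*T + 1/(-15) = (18 - 1*5)*(-3/41) + 1/(-15) = (18 - 5)*(-3/41) - 1/15 = 13*(-3/41) - 1/15 = -39/41 - 1/15 = -626/615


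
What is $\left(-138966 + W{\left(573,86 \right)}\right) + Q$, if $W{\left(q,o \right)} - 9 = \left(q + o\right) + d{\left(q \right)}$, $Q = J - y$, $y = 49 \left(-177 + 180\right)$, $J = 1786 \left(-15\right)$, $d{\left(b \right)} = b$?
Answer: $-164662$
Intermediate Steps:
$J = -26790$
$y = 147$ ($y = 49 \cdot 3 = 147$)
$Q = -26937$ ($Q = -26790 - 147 = -26937$)
$W{\left(q,o \right)} = 9 + o + 2 q$ ($W{\left(q,o \right)} = 9 + \left(\left(q + o\right) + q\right) = 9 + \left(\left(o + q\right) + q\right) = 9 + \left(o + 2 q\right) = 9 + o + 2 q$)
$\left(-138966 + W{\left(573,86 \right)}\right) + Q = \left(-138966 + \left(9 + 86 + 2 \cdot 573\right)\right) - 26937 = \left(-138966 + \left(9 + 86 + 1146\right)\right) - 26937 = \left(-138966 + 1241\right) - 26937 = -137725 - 26937 = -164662$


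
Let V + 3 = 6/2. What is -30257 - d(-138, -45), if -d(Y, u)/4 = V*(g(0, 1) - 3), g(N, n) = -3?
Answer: -30257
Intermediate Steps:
V = 0 (V = -3 + 6/2 = -3 + 6*(½) = -3 + 3 = 0)
d(Y, u) = 0 (d(Y, u) = -0*(-3 - 3) = -0*(-6) = -4*0 = 0)
-30257 - d(-138, -45) = -30257 - 1*0 = -30257 + 0 = -30257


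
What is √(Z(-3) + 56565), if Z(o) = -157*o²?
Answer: 12*√383 ≈ 234.84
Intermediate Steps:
√(Z(-3) + 56565) = √(-157*(-3)² + 56565) = √(-157*9 + 56565) = √(-1413 + 56565) = √55152 = 12*√383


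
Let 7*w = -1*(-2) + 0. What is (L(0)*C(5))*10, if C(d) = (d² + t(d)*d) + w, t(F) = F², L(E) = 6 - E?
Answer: 63120/7 ≈ 9017.1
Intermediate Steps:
w = 2/7 (w = (-1*(-2) + 0)/7 = (2 + 0)/7 = (⅐)*2 = 2/7 ≈ 0.28571)
C(d) = 2/7 + d² + d³ (C(d) = (d² + d²*d) + 2/7 = (d² + d³) + 2/7 = 2/7 + d² + d³)
(L(0)*C(5))*10 = ((6 - 1*0)*(2/7 + 5² + 5³))*10 = ((6 + 0)*(2/7 + 25 + 125))*10 = (6*(1052/7))*10 = (6312/7)*10 = 63120/7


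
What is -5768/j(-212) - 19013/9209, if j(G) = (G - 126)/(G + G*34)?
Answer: -197069182717/1556321 ≈ -1.2663e+5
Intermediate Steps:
j(G) = (-126 + G)/(35*G) (j(G) = (-126 + G)/(G + 34*G) = (-126 + G)/((35*G)) = (-126 + G)*(1/(35*G)) = (-126 + G)/(35*G))
-5768/j(-212) - 19013/9209 = -5768*(-7420/(-126 - 212)) - 19013/9209 = -5768/((1/35)*(-1/212)*(-338)) - 19013*1/9209 = -5768/169/3710 - 19013/9209 = -5768*3710/169 - 19013/9209 = -21399280/169 - 19013/9209 = -197069182717/1556321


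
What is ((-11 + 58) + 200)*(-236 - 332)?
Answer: -140296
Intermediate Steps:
((-11 + 58) + 200)*(-236 - 332) = (47 + 200)*(-568) = 247*(-568) = -140296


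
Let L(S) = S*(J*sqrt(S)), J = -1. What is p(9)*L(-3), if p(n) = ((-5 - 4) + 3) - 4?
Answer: -30*I*sqrt(3) ≈ -51.962*I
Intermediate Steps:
L(S) = -S**(3/2) (L(S) = S*(-sqrt(S)) = -S**(3/2))
p(n) = -10 (p(n) = (-9 + 3) - 4 = -6 - 4 = -10)
p(9)*L(-3) = -(-10)*(-3)**(3/2) = -(-10)*(-3*I*sqrt(3)) = -30*I*sqrt(3)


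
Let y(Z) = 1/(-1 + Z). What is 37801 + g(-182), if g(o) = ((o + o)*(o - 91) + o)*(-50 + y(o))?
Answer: -900770107/183 ≈ -4.9222e+6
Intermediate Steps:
g(o) = (-50 + 1/(-1 + o))*(o + 2*o*(-91 + o)) (g(o) = ((o + o)*(o - 91) + o)*(-50 + 1/(-1 + o)) = ((2*o)*(-91 + o) + o)*(-50 + 1/(-1 + o)) = (2*o*(-91 + o) + o)*(-50 + 1/(-1 + o)) = (o + 2*o*(-91 + o))*(-50 + 1/(-1 + o)) = (-50 + 1/(-1 + o))*(o + 2*o*(-91 + o)))
37801 + g(-182) = 37801 - 182*(-9231 - 100*(-182)² + 9152*(-182))/(-1 - 182) = 37801 - 182*(-9231 - 100*33124 - 1665664)/(-183) = 37801 - 182*(-1/183)*(-9231 - 3312400 - 1665664) = 37801 - 182*(-1/183)*(-4987295) = 37801 - 907687690/183 = -900770107/183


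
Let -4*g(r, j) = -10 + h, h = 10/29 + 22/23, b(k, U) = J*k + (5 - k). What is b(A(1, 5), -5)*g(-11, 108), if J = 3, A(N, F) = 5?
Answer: 43515/1334 ≈ 32.620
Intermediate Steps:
b(k, U) = 5 + 2*k (b(k, U) = 3*k + (5 - k) = 5 + 2*k)
h = 868/667 (h = 10*(1/29) + 22*(1/23) = 10/29 + 22/23 = 868/667 ≈ 1.3013)
g(r, j) = 2901/1334 (g(r, j) = -(-10 + 868/667)/4 = -¼*(-5802/667) = 2901/1334)
b(A(1, 5), -5)*g(-11, 108) = (5 + 2*5)*(2901/1334) = (5 + 10)*(2901/1334) = 15*(2901/1334) = 43515/1334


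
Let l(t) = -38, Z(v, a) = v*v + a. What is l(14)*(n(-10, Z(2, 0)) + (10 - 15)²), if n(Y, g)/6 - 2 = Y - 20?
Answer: 5434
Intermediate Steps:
Z(v, a) = a + v² (Z(v, a) = v² + a = a + v²)
n(Y, g) = -108 + 6*Y (n(Y, g) = 12 + 6*(Y - 20) = 12 + 6*(-20 + Y) = 12 + (-120 + 6*Y) = -108 + 6*Y)
l(14)*(n(-10, Z(2, 0)) + (10 - 15)²) = -38*((-108 + 6*(-10)) + (10 - 15)²) = -38*((-108 - 60) + (-5)²) = -38*(-168 + 25) = -38*(-143) = 5434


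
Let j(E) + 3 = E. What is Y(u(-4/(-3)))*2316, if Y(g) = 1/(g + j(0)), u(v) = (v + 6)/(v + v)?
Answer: -9264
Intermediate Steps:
j(E) = -3 + E
u(v) = (6 + v)/(2*v) (u(v) = (6 + v)/((2*v)) = (6 + v)*(1/(2*v)) = (6 + v)/(2*v))
Y(g) = 1/(-3 + g) (Y(g) = 1/(g + (-3 + 0)) = 1/(g - 3) = 1/(-3 + g))
Y(u(-4/(-3)))*2316 = 2316/(-3 + (6 - 4/(-3))/(2*((-4/(-3))))) = 2316/(-3 + (6 - 4*(-1/3))/(2*((-4*(-1/3))))) = 2316/(-3 + (6 + 4/3)/(2*(4/3))) = 2316/(-3 + (1/2)*(3/4)*(22/3)) = 2316/(-3 + 11/4) = 2316/(-1/4) = -4*2316 = -9264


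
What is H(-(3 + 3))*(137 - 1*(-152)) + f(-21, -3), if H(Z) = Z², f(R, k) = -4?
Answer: 10400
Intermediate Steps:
H(-(3 + 3))*(137 - 1*(-152)) + f(-21, -3) = (-(3 + 3))²*(137 - 1*(-152)) - 4 = (-1*6)²*(137 + 152) - 4 = (-6)²*289 - 4 = 36*289 - 4 = 10404 - 4 = 10400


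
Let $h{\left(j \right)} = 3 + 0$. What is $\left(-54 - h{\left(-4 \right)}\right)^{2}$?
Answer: $3249$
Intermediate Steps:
$h{\left(j \right)} = 3$
$\left(-54 - h{\left(-4 \right)}\right)^{2} = \left(-54 - 3\right)^{2} = \left(-57\right)^{2} = 3249$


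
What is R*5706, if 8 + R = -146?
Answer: -878724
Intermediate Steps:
R = -154 (R = -8 - 146 = -154)
R*5706 = -154*5706 = -878724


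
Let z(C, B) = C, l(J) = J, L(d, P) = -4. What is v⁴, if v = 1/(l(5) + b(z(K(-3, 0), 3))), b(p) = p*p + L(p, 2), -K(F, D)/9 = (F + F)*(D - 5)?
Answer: 1/28244503361942751601 ≈ 3.5405e-20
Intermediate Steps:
K(F, D) = -18*F*(-5 + D) (K(F, D) = -9*(F + F)*(D - 5) = -9*2*F*(-5 + D) = -18*F*(-5 + D))
b(p) = -4 + p² (b(p) = p*p - 4 = p² - 4 = -4 + p²)
v = 1/72901 (v = 1/(5 + (-4 + (18*(-3)*(5 - 1*0))²)) = 1/(5 + (-4 + (18*(-3)*(5 + 0))²)) = 1/(5 + (-4 + (18*(-3)*5)²)) = 1/(5 + (-4 + (-270)²)) = 1/(5 + (-4 + 72900)) = 1/(5 + 72896) = 1/72901 ≈ 1.3717e-5)
v⁴ = (1/72901)⁴ = 1/28244503361942751601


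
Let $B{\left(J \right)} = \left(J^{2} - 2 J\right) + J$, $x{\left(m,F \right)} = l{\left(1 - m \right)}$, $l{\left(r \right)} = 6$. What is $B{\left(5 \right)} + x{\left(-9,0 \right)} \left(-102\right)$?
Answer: $-592$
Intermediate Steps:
$x{\left(m,F \right)} = 6$
$B{\left(J \right)} = J^{2} - J$
$B{\left(5 \right)} + x{\left(-9,0 \right)} \left(-102\right) = 5 \left(-1 + 5\right) + 6 \left(-102\right) = 5 \cdot 4 - 612 = 20 - 612 = -592$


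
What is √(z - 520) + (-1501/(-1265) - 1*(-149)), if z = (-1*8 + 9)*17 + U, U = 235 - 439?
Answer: 189986/1265 + I*√707 ≈ 150.19 + 26.589*I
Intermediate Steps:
U = -204
z = -187 (z = (-1*8 + 9)*17 - 204 = (-8 + 9)*17 - 204 = 1*17 - 204 = 17 - 204 = -187)
√(z - 520) + (-1501/(-1265) - 1*(-149)) = √(-187 - 520) + (-1501/(-1265) - 1*(-149)) = √(-707) + (-1501*(-1/1265) + 149) = I*√707 + (1501/1265 + 149) = I*√707 + 189986/1265 = 189986/1265 + I*√707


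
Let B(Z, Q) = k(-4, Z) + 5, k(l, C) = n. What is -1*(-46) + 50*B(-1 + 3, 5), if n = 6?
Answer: 596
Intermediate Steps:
k(l, C) = 6
B(Z, Q) = 11 (B(Z, Q) = 6 + 5 = 11)
-1*(-46) + 50*B(-1 + 3, 5) = -1*(-46) + 50*11 = 46 + 550 = 596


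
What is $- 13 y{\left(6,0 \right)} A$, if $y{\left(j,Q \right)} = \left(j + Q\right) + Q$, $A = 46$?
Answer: $-3588$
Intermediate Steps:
$y{\left(j,Q \right)} = j + 2 Q$ ($y{\left(j,Q \right)} = \left(Q + j\right) + Q = j + 2 Q$)
$- 13 y{\left(6,0 \right)} A = - 13 \left(6 + 2 \cdot 0\right) 46 = - 13 \left(6 + 0\right) 46 = \left(-13\right) 6 \cdot 46 = \left(-78\right) 46 = -3588$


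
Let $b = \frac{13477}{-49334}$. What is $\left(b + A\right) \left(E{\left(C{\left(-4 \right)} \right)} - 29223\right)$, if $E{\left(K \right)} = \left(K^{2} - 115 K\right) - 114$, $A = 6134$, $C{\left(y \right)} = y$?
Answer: $- \frac{8733375513219}{49334} \approx -1.7703 \cdot 10^{8}$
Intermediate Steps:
$b = - \frac{13477}{49334}$ ($b = 13477 \left(- \frac{1}{49334}\right) = - \frac{13477}{49334} \approx -0.27318$)
$E{\left(K \right)} = -114 + K^{2} - 115 K$
$\left(b + A\right) \left(E{\left(C{\left(-4 \right)} \right)} - 29223\right) = \left(- \frac{13477}{49334} + 6134\right) \left(\left(-114 + \left(-4\right)^{2} - -460\right) - 29223\right) = \frac{302601279 \left(\left(-114 + 16 + 460\right) - 29223\right)}{49334} = \frac{302601279 \left(362 - 29223\right)}{49334} = \frac{302601279}{49334} \left(-28861\right) = - \frac{8733375513219}{49334}$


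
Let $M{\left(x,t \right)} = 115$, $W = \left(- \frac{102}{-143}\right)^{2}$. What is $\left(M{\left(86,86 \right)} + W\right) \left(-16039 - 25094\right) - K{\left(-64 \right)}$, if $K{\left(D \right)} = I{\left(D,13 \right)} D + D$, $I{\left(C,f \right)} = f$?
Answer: $- \frac{97139427883}{20449} \approx -4.7503 \cdot 10^{6}$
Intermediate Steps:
$W = \frac{10404}{20449}$ ($W = \left(\left(-102\right) \left(- \frac{1}{143}\right)\right)^{2} = \left(\frac{102}{143}\right)^{2} = \frac{10404}{20449} \approx 0.50878$)
$K{\left(D \right)} = 14 D$ ($K{\left(D \right)} = 13 D + D = 14 D$)
$\left(M{\left(86,86 \right)} + W\right) \left(-16039 - 25094\right) - K{\left(-64 \right)} = \left(115 + \frac{10404}{20449}\right) \left(-16039 - 25094\right) - 14 \left(-64\right) = \frac{2362039}{20449} \left(-41133\right) - -896 = - \frac{97157750187}{20449} + 896 = - \frac{97139427883}{20449}$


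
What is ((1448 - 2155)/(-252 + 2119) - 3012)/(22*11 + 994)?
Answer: -5624111/2307612 ≈ -2.4372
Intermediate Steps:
((1448 - 2155)/(-252 + 2119) - 3012)/(22*11 + 994) = (-707/1867 - 3012)/(242 + 994) = (-707*1/1867 - 3012)/1236 = (-707/1867 - 3012)*(1/1236) = -5624111/1867*1/1236 = -5624111/2307612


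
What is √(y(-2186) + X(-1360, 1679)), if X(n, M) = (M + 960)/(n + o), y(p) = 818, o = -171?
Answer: √1913319789/1531 ≈ 28.571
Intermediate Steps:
X(n, M) = (960 + M)/(-171 + n) (X(n, M) = (M + 960)/(n - 171) = (960 + M)/(-171 + n))
√(y(-2186) + X(-1360, 1679)) = √(818 + (960 + 1679)/(-171 - 1360)) = √(818 + 2639/(-1531)) = √(818 - 1/1531*2639) = √(818 - 2639/1531) = √(1249719/1531) = √1913319789/1531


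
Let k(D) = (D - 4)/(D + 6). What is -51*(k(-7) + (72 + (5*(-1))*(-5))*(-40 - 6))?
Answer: 227001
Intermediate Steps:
k(D) = (-4 + D)/(6 + D)
-51*(k(-7) + (72 + (5*(-1))*(-5))*(-40 - 6)) = -51*((-4 - 7)/(6 - 7) + (72 + (5*(-1))*(-5))*(-40 - 6)) = -51*(-11/(-1) + (72 - 5*(-5))*(-46)) = -51*(-1*(-11) + (72 + 25)*(-46)) = -51*(11 + 97*(-46)) = -51*(11 - 4462) = -51*(-4451) = 227001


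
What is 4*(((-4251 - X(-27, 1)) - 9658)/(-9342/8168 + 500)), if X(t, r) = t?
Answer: -226776352/2037329 ≈ -111.31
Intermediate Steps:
4*(((-4251 - X(-27, 1)) - 9658)/(-9342/8168 + 500)) = 4*(((-4251 - 1*(-27)) - 9658)/(-9342/8168 + 500)) = 4*(((-4251 + 27) - 9658)/(-9342*1/8168 + 500)) = 4*((-4224 - 9658)/(-4671/4084 + 500)) = 4*(-13882/2037329/4084) = 4*(-13882*4084/2037329) = 4*(-56694088/2037329) = -226776352/2037329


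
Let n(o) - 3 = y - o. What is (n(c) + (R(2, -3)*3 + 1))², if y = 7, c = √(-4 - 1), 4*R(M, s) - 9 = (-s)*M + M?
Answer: 8945/16 - 95*I*√5/2 ≈ 559.06 - 106.21*I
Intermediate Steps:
R(M, s) = 9/4 + M/4 - M*s/4 (R(M, s) = 9/4 + ((-s)*M + M)/4 = 9/4 + (-M*s + M)/4 = 9/4 + (M - M*s)/4 = 9/4 + (M/4 - M*s/4) = 9/4 + M/4 - M*s/4)
c = I*√5 (c = √(-5) = I*√5 ≈ 2.2361*I)
n(o) = 10 - o (n(o) = 3 + (7 - o) = 10 - o)
(n(c) + (R(2, -3)*3 + 1))² = ((10 - I*√5) + ((9/4 + (¼)*2 - ¼*2*(-3))*3 + 1))² = ((10 - I*√5) + ((9/4 + ½ + 3/2)*3 + 1))² = ((10 - I*√5) + ((17/4)*3 + 1))² = ((10 - I*√5) + (51/4 + 1))² = ((10 - I*√5) + 55/4)² = (95/4 - I*√5)²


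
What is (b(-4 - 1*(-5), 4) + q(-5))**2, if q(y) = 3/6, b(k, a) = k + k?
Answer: 25/4 ≈ 6.2500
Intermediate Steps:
b(k, a) = 2*k
q(y) = 1/2 (q(y) = 3*(1/6) = 1/2)
(b(-4 - 1*(-5), 4) + q(-5))**2 = (2*(-4 - 1*(-5)) + 1/2)**2 = (2*(-4 + 5) + 1/2)**2 = (2*1 + 1/2)**2 = (2 + 1/2)**2 = (5/2)**2 = 25/4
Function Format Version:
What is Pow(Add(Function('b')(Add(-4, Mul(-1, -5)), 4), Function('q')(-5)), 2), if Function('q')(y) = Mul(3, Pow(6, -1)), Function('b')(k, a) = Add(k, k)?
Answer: Rational(25, 4) ≈ 6.2500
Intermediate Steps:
Function('b')(k, a) = Mul(2, k)
Function('q')(y) = Rational(1, 2) (Function('q')(y) = Mul(3, Rational(1, 6)) = Rational(1, 2))
Pow(Add(Function('b')(Add(-4, Mul(-1, -5)), 4), Function('q')(-5)), 2) = Pow(Add(Mul(2, Add(-4, Mul(-1, -5))), Rational(1, 2)), 2) = Pow(Add(Mul(2, Add(-4, 5)), Rational(1, 2)), 2) = Pow(Add(Mul(2, 1), Rational(1, 2)), 2) = Pow(Add(2, Rational(1, 2)), 2) = Pow(Rational(5, 2), 2) = Rational(25, 4)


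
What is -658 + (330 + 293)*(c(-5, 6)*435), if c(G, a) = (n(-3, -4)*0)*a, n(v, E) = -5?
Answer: -658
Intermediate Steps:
c(G, a) = 0 (c(G, a) = (-5*0)*a = 0*a = 0)
-658 + (330 + 293)*(c(-5, 6)*435) = -658 + (330 + 293)*(0*435) = -658 + 623*0 = -658 + 0 = -658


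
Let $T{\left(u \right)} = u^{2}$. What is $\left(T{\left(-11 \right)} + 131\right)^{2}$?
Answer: $63504$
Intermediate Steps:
$\left(T{\left(-11 \right)} + 131\right)^{2} = \left(\left(-11\right)^{2} + 131\right)^{2} = \left(121 + 131\right)^{2} = 252^{2} = 63504$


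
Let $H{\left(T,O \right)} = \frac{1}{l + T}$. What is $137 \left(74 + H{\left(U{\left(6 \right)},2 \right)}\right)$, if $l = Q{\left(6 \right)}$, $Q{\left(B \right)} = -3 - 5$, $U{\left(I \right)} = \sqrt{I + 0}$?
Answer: $\frac{293454}{29} - \frac{137 \sqrt{6}}{58} \approx 10113.0$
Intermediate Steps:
$U{\left(I \right)} = \sqrt{I}$
$Q{\left(B \right)} = -8$ ($Q{\left(B \right)} = -3 - 5 = -8$)
$l = -8$
$H{\left(T,O \right)} = \frac{1}{-8 + T}$
$137 \left(74 + H{\left(U{\left(6 \right)},2 \right)}\right) = 137 \left(74 + \frac{1}{-8 + \sqrt{6}}\right) = 10138 + \frac{137}{-8 + \sqrt{6}}$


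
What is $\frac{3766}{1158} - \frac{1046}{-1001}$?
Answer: $\frac{2490517}{579579} \approx 4.2971$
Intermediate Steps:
$\frac{3766}{1158} - \frac{1046}{-1001} = 3766 \cdot \frac{1}{1158} - - \frac{1046}{1001} = \frac{1883}{579} + \frac{1046}{1001} = \frac{2490517}{579579}$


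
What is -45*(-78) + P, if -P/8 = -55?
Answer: 3950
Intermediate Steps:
P = 440 (P = -8*(-55) = 440)
-45*(-78) + P = -45*(-78) + 440 = 3510 + 440 = 3950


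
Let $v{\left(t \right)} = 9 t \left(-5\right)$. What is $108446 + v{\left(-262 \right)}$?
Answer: $120236$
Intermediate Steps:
$v{\left(t \right)} = - 45 t$
$108446 + v{\left(-262 \right)} = 108446 - -11790 = 108446 + 11790 = 120236$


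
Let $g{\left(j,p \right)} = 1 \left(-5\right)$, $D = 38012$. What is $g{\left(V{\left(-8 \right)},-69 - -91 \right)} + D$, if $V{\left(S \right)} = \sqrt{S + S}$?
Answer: $38007$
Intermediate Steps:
$V{\left(S \right)} = \sqrt{2} \sqrt{S}$ ($V{\left(S \right)} = \sqrt{2 S} = \sqrt{2} \sqrt{S}$)
$g{\left(j,p \right)} = -5$
$g{\left(V{\left(-8 \right)},-69 - -91 \right)} + D = -5 + 38012 = 38007$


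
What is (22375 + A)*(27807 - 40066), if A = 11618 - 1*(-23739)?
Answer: -707736588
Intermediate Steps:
A = 35357 (A = 11618 + 23739 = 35357)
(22375 + A)*(27807 - 40066) = (22375 + 35357)*(27807 - 40066) = 57732*(-12259) = -707736588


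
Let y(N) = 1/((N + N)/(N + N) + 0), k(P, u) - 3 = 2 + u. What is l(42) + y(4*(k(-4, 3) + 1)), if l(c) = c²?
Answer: 1765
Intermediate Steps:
k(P, u) = 5 + u (k(P, u) = 3 + (2 + u) = 5 + u)
y(N) = 1 (y(N) = 1/((2*N)/((2*N)) + 0) = 1/((2*N)*(1/(2*N)) + 0) = 1/(1 + 0) = 1/1 = 1)
l(42) + y(4*(k(-4, 3) + 1)) = 42² + 1 = 1764 + 1 = 1765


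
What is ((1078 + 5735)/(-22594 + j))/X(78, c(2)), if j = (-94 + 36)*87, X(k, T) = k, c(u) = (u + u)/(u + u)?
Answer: -2271/718640 ≈ -0.0031601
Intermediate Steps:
c(u) = 1 (c(u) = (2*u)/((2*u)) = (2*u)*(1/(2*u)) = 1)
j = -5046 (j = -58*87 = -5046)
((1078 + 5735)/(-22594 + j))/X(78, c(2)) = ((1078 + 5735)/(-22594 - 5046))/78 = (6813/(-27640))*(1/78) = (6813*(-1/27640))*(1/78) = -6813/27640*1/78 = -2271/718640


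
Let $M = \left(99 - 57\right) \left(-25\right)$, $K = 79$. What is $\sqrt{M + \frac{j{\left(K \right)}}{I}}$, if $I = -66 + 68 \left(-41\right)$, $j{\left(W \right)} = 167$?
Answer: $\frac{i \sqrt{8553058418}}{2854} \approx 32.405 i$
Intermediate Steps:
$I = -2854$ ($I = -66 - 2788 = -2854$)
$M = -1050$ ($M = 42 \left(-25\right) = -1050$)
$\sqrt{M + \frac{j{\left(K \right)}}{I}} = \sqrt{-1050 + \frac{167}{-2854}} = \sqrt{-1050 + 167 \left(- \frac{1}{2854}\right)} = \sqrt{-1050 - \frac{167}{2854}} = \sqrt{- \frac{2996867}{2854}} = \frac{i \sqrt{8553058418}}{2854}$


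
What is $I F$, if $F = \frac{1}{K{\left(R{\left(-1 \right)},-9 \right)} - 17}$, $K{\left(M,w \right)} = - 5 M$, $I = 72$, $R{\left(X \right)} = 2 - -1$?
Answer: $- \frac{9}{4} \approx -2.25$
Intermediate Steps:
$R{\left(X \right)} = 3$ ($R{\left(X \right)} = 2 + 1 = 3$)
$F = - \frac{1}{32}$ ($F = \frac{1}{\left(-5\right) 3 - 17} = \frac{1}{-15 - 17} = \frac{1}{-32} = - \frac{1}{32} \approx -0.03125$)
$I F = 72 \left(- \frac{1}{32}\right) = - \frac{9}{4}$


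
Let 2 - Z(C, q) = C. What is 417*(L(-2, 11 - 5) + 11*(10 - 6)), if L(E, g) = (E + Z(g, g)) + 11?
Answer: 20433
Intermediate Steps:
Z(C, q) = 2 - C
L(E, g) = 13 + E - g (L(E, g) = (E + (2 - g)) + 11 = (2 + E - g) + 11 = 13 + E - g)
417*(L(-2, 11 - 5) + 11*(10 - 6)) = 417*((13 - 2 - (11 - 5)) + 11*(10 - 6)) = 417*((13 - 2 - 1*6) + 11*4) = 417*((13 - 2 - 6) + 44) = 417*(5 + 44) = 417*49 = 20433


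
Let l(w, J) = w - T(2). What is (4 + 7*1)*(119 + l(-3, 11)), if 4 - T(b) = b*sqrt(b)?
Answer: 1232 + 22*sqrt(2) ≈ 1263.1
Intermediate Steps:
T(b) = 4 - b**(3/2) (T(b) = 4 - b*sqrt(b) = 4 - b**(3/2))
l(w, J) = -4 + w + 2*sqrt(2) (l(w, J) = w - (4 - 2**(3/2)) = w - (4 - 2*sqrt(2)) = w + (-4 + 2*sqrt(2)) = -4 + w + 2*sqrt(2))
(4 + 7*1)*(119 + l(-3, 11)) = (4 + 7*1)*(119 + (-4 - 3 + 2*sqrt(2))) = (4 + 7)*(119 + (-7 + 2*sqrt(2))) = 11*(112 + 2*sqrt(2)) = 1232 + 22*sqrt(2)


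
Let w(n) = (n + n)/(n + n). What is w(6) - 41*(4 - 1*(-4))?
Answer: -327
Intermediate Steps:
w(n) = 1 (w(n) = (2*n)/((2*n)) = (2*n)*(1/(2*n)) = 1)
w(6) - 41*(4 - 1*(-4)) = 1 - 41*(4 - 1*(-4)) = 1 - 41*(4 + 4) = 1 - 41*8 = 1 - 328 = -327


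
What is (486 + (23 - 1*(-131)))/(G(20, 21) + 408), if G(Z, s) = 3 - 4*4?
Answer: 128/79 ≈ 1.6203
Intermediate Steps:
G(Z, s) = -13 (G(Z, s) = 3 - 16 = -13)
(486 + (23 - 1*(-131)))/(G(20, 21) + 408) = (486 + (23 - 1*(-131)))/(-13 + 408) = (486 + (23 + 131))/395 = (486 + 154)*(1/395) = 640*(1/395) = 128/79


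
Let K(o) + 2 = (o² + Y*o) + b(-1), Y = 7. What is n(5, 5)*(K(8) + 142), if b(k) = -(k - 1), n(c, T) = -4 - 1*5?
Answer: -2358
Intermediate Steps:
n(c, T) = -9 (n(c, T) = -4 - 5 = -9)
b(k) = 1 - k (b(k) = -(-1 + k) = 1 - k)
K(o) = o² + 7*o (K(o) = -2 + ((o² + 7*o) + (1 - 1*(-1))) = -2 + ((o² + 7*o) + (1 + 1)) = -2 + ((o² + 7*o) + 2) = -2 + (2 + o² + 7*o) = o² + 7*o)
n(5, 5)*(K(8) + 142) = -9*(8*(7 + 8) + 142) = -9*(8*15 + 142) = -9*(120 + 142) = -9*262 = -2358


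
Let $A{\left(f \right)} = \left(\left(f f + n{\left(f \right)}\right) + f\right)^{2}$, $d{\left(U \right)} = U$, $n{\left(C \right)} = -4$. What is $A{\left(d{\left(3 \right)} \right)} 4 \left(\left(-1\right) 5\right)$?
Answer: $-1280$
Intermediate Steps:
$A{\left(f \right)} = \left(-4 + f + f^{2}\right)^{2}$ ($A{\left(f \right)} = \left(\left(f f - 4\right) + f\right)^{2} = \left(\left(f^{2} - 4\right) + f\right)^{2} = \left(\left(-4 + f^{2}\right) + f\right)^{2} = \left(-4 + f + f^{2}\right)^{2}$)
$A{\left(d{\left(3 \right)} \right)} 4 \left(\left(-1\right) 5\right) = \left(-4 + 3 + 3^{2}\right)^{2} \cdot 4 \left(\left(-1\right) 5\right) = \left(-4 + 3 + 9\right)^{2} \cdot 4 \left(-5\right) = 8^{2} \cdot 4 \left(-5\right) = 64 \cdot 4 \left(-5\right) = 256 \left(-5\right) = -1280$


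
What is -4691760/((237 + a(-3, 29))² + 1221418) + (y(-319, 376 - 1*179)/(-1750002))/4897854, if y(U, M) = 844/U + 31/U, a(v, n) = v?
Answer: -221178474299351060815/60161265337639736556 ≈ -3.6764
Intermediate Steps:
y(U, M) = 875/U
-4691760/((237 + a(-3, 29))² + 1221418) + (y(-319, 376 - 1*179)/(-1750002))/4897854 = -4691760/((237 - 3)² + 1221418) + ((875/(-319))/(-1750002))/4897854 = -4691760/(234² + 1221418) + ((875*(-1/319))*(-1/1750002))*(1/4897854) = -4691760/(54756 + 1221418) - 875/319*(-1/1750002)*(1/4897854) = -4691760/1276174 + (875/558250638)*(1/4897854) = -4691760*1/1276174 + 875/2734230120330852 = -2345880/638087 + 875/2734230120330852 = -221178474299351060815/60161265337639736556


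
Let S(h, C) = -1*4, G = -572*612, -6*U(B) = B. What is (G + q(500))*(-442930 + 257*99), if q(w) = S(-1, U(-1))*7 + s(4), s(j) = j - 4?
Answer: 146158858804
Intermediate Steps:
U(B) = -B/6
G = -350064
S(h, C) = -4
s(j) = -4 + j
q(w) = -28 (q(w) = -4*7 + (-4 + 4) = -28 + 0 = -28)
(G + q(500))*(-442930 + 257*99) = (-350064 - 28)*(-442930 + 257*99) = -350092*(-442930 + 25443) = -350092*(-417487) = 146158858804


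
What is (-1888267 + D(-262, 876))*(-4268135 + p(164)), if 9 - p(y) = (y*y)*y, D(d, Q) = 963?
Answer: 16380043527280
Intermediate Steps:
p(y) = 9 - y³ (p(y) = 9 - y*y*y = 9 - y²*y = 9 - y³)
(-1888267 + D(-262, 876))*(-4268135 + p(164)) = (-1888267 + 963)*(-4268135 + (9 - 1*164³)) = -1887304*(-4268135 + (9 - 1*4410944)) = -1887304*(-4268135 + (9 - 4410944)) = -1887304*(-4268135 - 4410935) = -1887304*(-8679070) = 16380043527280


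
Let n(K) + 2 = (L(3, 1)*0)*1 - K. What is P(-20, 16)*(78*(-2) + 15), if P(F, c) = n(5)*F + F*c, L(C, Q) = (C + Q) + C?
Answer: 25380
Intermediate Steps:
L(C, Q) = Q + 2*C
n(K) = -2 - K (n(K) = -2 + (((1 + 2*3)*0)*1 - K) = -2 + (((1 + 6)*0)*1 - K) = -2 + ((7*0)*1 - K) = -2 + (0*1 - K) = -2 + (0 - K) = -2 - K)
P(F, c) = -7*F + F*c (P(F, c) = (-2 - 1*5)*F + F*c = (-2 - 5)*F + F*c = -7*F + F*c)
P(-20, 16)*(78*(-2) + 15) = (-20*(-7 + 16))*(78*(-2) + 15) = (-20*9)*(-156 + 15) = -180*(-141) = 25380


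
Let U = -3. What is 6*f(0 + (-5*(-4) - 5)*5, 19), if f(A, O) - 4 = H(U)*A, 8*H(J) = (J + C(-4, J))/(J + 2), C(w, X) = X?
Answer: 723/2 ≈ 361.50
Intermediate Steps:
H(J) = J/(4*(2 + J)) (H(J) = ((J + J)/(J + 2))/8 = ((2*J)/(2 + J))/8 = (2*J/(2 + J))/8 = J/(4*(2 + J)))
f(A, O) = 4 + 3*A/4 (f(A, O) = 4 + ((1/4)*(-3)/(2 - 3))*A = 4 + ((1/4)*(-3)/(-1))*A = 4 + ((1/4)*(-3)*(-1))*A = 4 + 3*A/4)
6*f(0 + (-5*(-4) - 5)*5, 19) = 6*(4 + 3*(0 + (-5*(-4) - 5)*5)/4) = 6*(4 + 3*(0 + (20 - 5)*5)/4) = 6*(4 + 3*(0 + 15*5)/4) = 6*(4 + 3*(0 + 75)/4) = 6*(4 + (3/4)*75) = 6*(4 + 225/4) = 6*(241/4) = 723/2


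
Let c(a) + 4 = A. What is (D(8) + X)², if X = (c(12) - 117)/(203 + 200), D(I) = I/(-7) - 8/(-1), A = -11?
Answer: 339296400/7958041 ≈ 42.636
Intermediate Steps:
c(a) = -15 (c(a) = -4 - 11 = -15)
D(I) = 8 - I/7 (D(I) = I*(-⅐) - 8*(-1) = -I/7 + 8 = 8 - I/7)
X = -132/403 (X = (-15 - 117)/(203 + 200) = -132/403 ≈ -0.32754)
(D(8) + X)² = ((8 - ⅐*8) - 132/403)² = ((8 - 8/7) - 132/403)² = (48/7 - 132/403)² = (18420/2821)² = 339296400/7958041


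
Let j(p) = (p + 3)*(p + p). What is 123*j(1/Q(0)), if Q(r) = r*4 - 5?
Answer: -3444/25 ≈ -137.76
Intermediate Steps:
Q(r) = -5 + 4*r (Q(r) = 4*r - 5 = -5 + 4*r)
j(p) = 2*p*(3 + p) (j(p) = (3 + p)*(2*p) = 2*p*(3 + p))
123*j(1/Q(0)) = 123*(2*(3 + 1/(-5 + 4*0))/(-5 + 4*0)) = 123*(2*(3 + 1/(-5 + 0))/(-5 + 0)) = 123*(2*(3 + 1/(-5))/(-5)) = 123*(2*(-⅕)*(3 - ⅕)) = 123*(2*(-⅕)*(14/5)) = 123*(-28/25) = -3444/25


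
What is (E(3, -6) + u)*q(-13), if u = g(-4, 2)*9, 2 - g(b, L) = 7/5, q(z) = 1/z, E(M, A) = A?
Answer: 3/65 ≈ 0.046154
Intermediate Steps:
g(b, L) = ⅗ (g(b, L) = 2 - 7/5 = ⅗)
u = 27/5 (u = (⅗)*9 = 27/5 ≈ 5.4000)
(E(3, -6) + u)*q(-13) = (-6 + 27/5)/(-13) = -⅗*(-1/13) = 3/65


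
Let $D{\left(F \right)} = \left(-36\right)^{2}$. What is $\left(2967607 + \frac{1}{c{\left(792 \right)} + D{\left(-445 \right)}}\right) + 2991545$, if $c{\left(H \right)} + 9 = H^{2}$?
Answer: $\frac{3745630948753}{628551} \approx 5.9592 \cdot 10^{6}$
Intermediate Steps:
$c{\left(H \right)} = -9 + H^{2}$
$D{\left(F \right)} = 1296$
$\left(2967607 + \frac{1}{c{\left(792 \right)} + D{\left(-445 \right)}}\right) + 2991545 = \left(2967607 + \frac{1}{\left(-9 + 792^{2}\right) + 1296}\right) + 2991545 = \left(2967607 + \frac{1}{\left(-9 + 627264\right) + 1296}\right) + 2991545 = \left(2967607 + \frac{1}{627255 + 1296}\right) + 2991545 = \left(2967607 + \frac{1}{628551}\right) + 2991545 = \frac{1865292347458}{628551} + 2991545 = \frac{3745630948753}{628551}$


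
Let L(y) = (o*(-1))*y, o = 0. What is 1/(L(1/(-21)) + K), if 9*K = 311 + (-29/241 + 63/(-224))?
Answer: 23136/798445 ≈ 0.028976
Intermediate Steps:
L(y) = 0 (L(y) = (0*(-1))*y = 0*y = 0)
K = 798445/23136 (K = (311 + (-29/241 + 63/(-224)))/9 = (311 + (-29*1/241 + 63*(-1/224)))/9 = (311 + (-29/241 - 9/32))/9 = (311 - 3097/7712)/9 = (⅑)*(2395335/7712) = 798445/23136 ≈ 34.511)
1/(L(1/(-21)) + K) = 1/(0 + 798445/23136) = 1/(798445/23136) = 23136/798445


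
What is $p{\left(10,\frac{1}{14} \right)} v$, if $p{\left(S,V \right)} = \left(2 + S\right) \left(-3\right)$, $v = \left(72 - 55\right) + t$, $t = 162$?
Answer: $-6444$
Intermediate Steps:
$v = 179$ ($v = \left(72 - 55\right) + 162 = 17 + 162 = 179$)
$p{\left(S,V \right)} = -6 - 3 S$
$p{\left(10,\frac{1}{14} \right)} v = \left(-6 - 30\right) 179 = \left(-36\right) 179 = -6444$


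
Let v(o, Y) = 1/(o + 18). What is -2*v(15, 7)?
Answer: -2/33 ≈ -0.060606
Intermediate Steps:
v(o, Y) = 1/(18 + o)
-2*v(15, 7) = -2/(18 + 15) = -2/33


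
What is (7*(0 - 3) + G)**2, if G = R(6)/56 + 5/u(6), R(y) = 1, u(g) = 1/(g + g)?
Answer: 4774225/3136 ≈ 1522.4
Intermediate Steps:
u(g) = 1/(2*g)
G = 3361/56 (G = 1/56 + 5/(((1/2)/6)) = 1*(1/56) + 5/(((1/2)*(1/6))) = 1/56 + 5/(1/12) = 1/56 + 5*12 = 1/56 + 60 = 3361/56 ≈ 60.018)
(7*(0 - 3) + G)**2 = (7*(0 - 3) + 3361/56)**2 = (7*(-3) + 3361/56)**2 = (-21 + 3361/56)**2 = (2185/56)**2 = 4774225/3136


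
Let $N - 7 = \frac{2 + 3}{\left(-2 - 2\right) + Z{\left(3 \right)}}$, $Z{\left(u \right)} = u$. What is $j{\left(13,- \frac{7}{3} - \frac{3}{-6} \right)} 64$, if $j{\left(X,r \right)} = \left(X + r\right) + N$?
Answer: $\frac{2528}{3} \approx 842.67$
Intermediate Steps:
$N = 2$ ($N = 7 + \frac{2 + 3}{\left(-2 - 2\right) + 3} = 7 + \frac{5}{-4 + 3} = 7 + \frac{5}{-1} = 7 + 5 \left(-1\right) = 7 - 5 = 2$)
$j{\left(X,r \right)} = 2 + X + r$ ($j{\left(X,r \right)} = \left(X + r\right) + 2 = 2 + X + r$)
$j{\left(13,- \frac{7}{3} - \frac{3}{-6} \right)} 64 = \left(2 + 13 - \left(- \frac{1}{2} + \frac{7}{3}\right)\right) 64 = \left(2 + 13 - \frac{11}{6}\right) 64 = \frac{79}{6} \cdot 64 = \frac{2528}{3}$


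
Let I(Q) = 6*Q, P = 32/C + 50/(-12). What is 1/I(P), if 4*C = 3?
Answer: 1/231 ≈ 0.0043290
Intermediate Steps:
C = 3/4 (C = (1/4)*3 = 3/4 ≈ 0.75000)
P = 77/2 (P = 32/(3/4) + 50/(-12) = 32*(4/3) + 50*(-1/12) = 128/3 - 25/6 = 77/2 ≈ 38.500)
1/I(P) = 1/(6*(77/2)) = 1/231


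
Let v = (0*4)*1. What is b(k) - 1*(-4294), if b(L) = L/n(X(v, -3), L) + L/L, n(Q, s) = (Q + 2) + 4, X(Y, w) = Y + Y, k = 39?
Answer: 8603/2 ≈ 4301.5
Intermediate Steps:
v = 0 (v = 0*1 = 0)
X(Y, w) = 2*Y
n(Q, s) = 6 + Q (n(Q, s) = (2 + Q) + 4 = 6 + Q)
b(L) = 1 + L/6 (b(L) = L/(6 + 2*0) + L/L = L/(6 + 0) + 1 = L/6 + 1 = 1 + L/6)
b(k) - 1*(-4294) = (1 + (⅙)*39) - 1*(-4294) = (1 + 13/2) + 4294 = 15/2 + 4294 = 8603/2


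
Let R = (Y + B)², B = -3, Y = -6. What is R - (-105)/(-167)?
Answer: 13422/167 ≈ 80.371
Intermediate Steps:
R = 81 (R = (-6 - 3)² = (-9)² = 81)
R - (-105)/(-167) = 81 - (-105)/(-167) = 81 - (-105)*(-1)/167 = 81 - 1*105/167 = 81 - 105/167 = 13422/167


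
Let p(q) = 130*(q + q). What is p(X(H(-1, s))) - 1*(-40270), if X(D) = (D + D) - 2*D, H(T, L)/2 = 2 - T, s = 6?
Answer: 40270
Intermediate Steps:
H(T, L) = 4 - 2*T (H(T, L) = 2*(2 - T) = 4 - 2*T)
X(D) = 0 (X(D) = 2*D - 2*D = 0)
p(q) = 260*q (p(q) = 130*(2*q) = 260*q)
p(X(H(-1, s))) - 1*(-40270) = 260*0 - 1*(-40270) = 0 + 40270 = 40270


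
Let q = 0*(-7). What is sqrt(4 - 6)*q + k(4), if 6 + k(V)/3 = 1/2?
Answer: -33/2 ≈ -16.500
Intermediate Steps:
q = 0
k(V) = -33/2 (k(V) = -18 + 3/2 = -33/2)
sqrt(4 - 6)*q + k(4) = sqrt(4 - 6)*0 - 33/2 = sqrt(-2)*0 - 33/2 = (I*sqrt(2))*0 - 33/2 = 0 - 33/2 = -33/2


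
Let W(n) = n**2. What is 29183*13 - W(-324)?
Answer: 274403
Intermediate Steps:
29183*13 - W(-324) = 29183*13 - 1*(-324)**2 = 379379 - 1*104976 = 379379 - 104976 = 274403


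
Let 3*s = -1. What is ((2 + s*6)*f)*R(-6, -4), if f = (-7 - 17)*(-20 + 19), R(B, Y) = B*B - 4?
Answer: 0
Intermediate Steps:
R(B, Y) = -4 + B**2 (R(B, Y) = B**2 - 4 = -4 + B**2)
s = -1/3 (s = (1/3)*(-1) = -1/3 ≈ -0.33333)
f = 24 (f = -24*(-1) = 24)
((2 + s*6)*f)*R(-6, -4) = ((2 - 1/3*6)*24)*(-4 + (-6)**2) = ((2 - 2)*24)*(-4 + 36) = (0*24)*32 = 0*32 = 0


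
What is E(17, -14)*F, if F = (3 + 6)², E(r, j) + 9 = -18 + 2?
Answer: -2025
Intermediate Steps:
E(r, j) = -25 (E(r, j) = -9 + (-18 + 2) = -9 - 16 = -25)
F = 81 (F = 9² = 81)
E(17, -14)*F = -25*81 = -2025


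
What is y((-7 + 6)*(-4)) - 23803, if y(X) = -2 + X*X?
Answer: -23789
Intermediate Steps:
y(X) = -2 + X²
y((-7 + 6)*(-4)) - 23803 = (-2 + ((-7 + 6)*(-4))²) - 23803 = (-2 + (-1*(-4))²) - 23803 = (-2 + 4²) - 23803 = (-2 + 16) - 23803 = 14 - 23803 = -23789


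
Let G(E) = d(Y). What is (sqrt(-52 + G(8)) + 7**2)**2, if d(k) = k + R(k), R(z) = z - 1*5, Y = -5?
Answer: (49 + I*sqrt(67))**2 ≈ 2334.0 + 802.16*I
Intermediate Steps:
R(z) = -5 + z (R(z) = z - 5 = -5 + z)
d(k) = -5 + 2*k (d(k) = k + (-5 + k) = -5 + 2*k)
G(E) = -15 (G(E) = -5 + 2*(-5) = -5 - 10 = -15)
(sqrt(-52 + G(8)) + 7**2)**2 = (sqrt(-52 - 15) + 7**2)**2 = (sqrt(-67) + 49)**2 = (I*sqrt(67) + 49)**2 = (49 + I*sqrt(67))**2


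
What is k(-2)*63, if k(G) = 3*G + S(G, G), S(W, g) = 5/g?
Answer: -1071/2 ≈ -535.50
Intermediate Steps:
k(G) = 3*G + 5/G
k(-2)*63 = (3*(-2) + 5/(-2))*63 = (-6 + 5*(-½))*63 = (-6 - 5/2)*63 = -17/2*63 = -1071/2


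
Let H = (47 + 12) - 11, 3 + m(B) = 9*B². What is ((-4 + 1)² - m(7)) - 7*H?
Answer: -765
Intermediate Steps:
m(B) = -3 + 9*B²
H = 48 (H = 59 - 11 = 48)
((-4 + 1)² - m(7)) - 7*H = ((-4 + 1)² - (-3 + 9*7²)) - 7*48 = ((-3)² - (-3 + 9*49)) - 336 = (9 - (-3 + 441)) - 336 = (9 - 1*438) - 336 = (9 - 438) - 336 = -429 - 336 = -765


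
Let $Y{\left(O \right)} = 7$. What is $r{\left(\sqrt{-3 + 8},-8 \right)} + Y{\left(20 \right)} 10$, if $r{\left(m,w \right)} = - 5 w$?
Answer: $110$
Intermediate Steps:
$r{\left(\sqrt{-3 + 8},-8 \right)} + Y{\left(20 \right)} 10 = \left(-5\right) \left(-8\right) + 7 \cdot 10 = 40 + 70 = 110$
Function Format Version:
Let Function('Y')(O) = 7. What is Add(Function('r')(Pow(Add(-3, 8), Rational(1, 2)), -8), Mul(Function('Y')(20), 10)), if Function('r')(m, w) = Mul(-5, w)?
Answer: 110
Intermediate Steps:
Add(Function('r')(Pow(Add(-3, 8), Rational(1, 2)), -8), Mul(Function('Y')(20), 10)) = Add(Mul(-5, -8), Mul(7, 10)) = Add(40, 70) = 110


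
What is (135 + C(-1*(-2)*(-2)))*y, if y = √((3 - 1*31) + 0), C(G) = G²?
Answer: 302*I*√7 ≈ 799.02*I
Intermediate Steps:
y = 2*I*√7 (y = √((3 - 31) + 0) = √(-28 + 0) = √(-28) = 2*I*√7 ≈ 5.2915*I)
(135 + C(-1*(-2)*(-2)))*y = (135 + (-1*(-2)*(-2))²)*(2*I*√7) = (135 + (2*(-2))²)*(2*I*√7) = (135 + (-4)²)*(2*I*√7) = (135 + 16)*(2*I*√7) = 151*(2*I*√7) = 302*I*√7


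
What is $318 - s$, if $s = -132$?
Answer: $450$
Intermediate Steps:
$318 - s = 318 - -132 = 318 + 132 = 450$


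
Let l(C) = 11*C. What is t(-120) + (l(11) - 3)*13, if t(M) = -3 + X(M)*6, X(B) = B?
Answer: 811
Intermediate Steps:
t(M) = -3 + 6*M (t(M) = -3 + M*6 = -3 + 6*M)
t(-120) + (l(11) - 3)*13 = (-3 + 6*(-120)) + (11*11 - 3)*13 = (-3 - 720) + (121 - 3)*13 = -723 + 118*13 = -723 + 1534 = 811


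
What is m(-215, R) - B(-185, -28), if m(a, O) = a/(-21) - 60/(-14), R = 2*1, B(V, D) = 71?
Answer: -1186/21 ≈ -56.476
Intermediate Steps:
R = 2
m(a, O) = 30/7 - a/21 (m(a, O) = a*(-1/21) - 60*(-1/14) = -a/21 + 30/7 = 30/7 - a/21)
m(-215, R) - B(-185, -28) = (30/7 - 1/21*(-215)) - 1*71 = (30/7 + 215/21) - 71 = 305/21 - 71 = -1186/21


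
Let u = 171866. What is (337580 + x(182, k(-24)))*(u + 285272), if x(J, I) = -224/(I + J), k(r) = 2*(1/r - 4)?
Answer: 322065959498536/2087 ≈ 1.5432e+11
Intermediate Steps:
k(r) = -8 + 2/r (k(r) = 2*(-4 + 1/r) = -8 + 2/r)
(337580 + x(182, k(-24)))*(u + 285272) = (337580 - 224/((-8 + 2/(-24)) + 182))*(171866 + 285272) = (337580 - 224/((-8 + 2*(-1/24)) + 182))*457138 = (337580 - 224/((-8 - 1/12) + 182))*457138 = (337580 - 224/(-97/12 + 182))*457138 = (337580 - 224/2087/12)*457138 = (337580 - 224*12/2087)*457138 = (337580 - 2688/2087)*457138 = (704526772/2087)*457138 = 322065959498536/2087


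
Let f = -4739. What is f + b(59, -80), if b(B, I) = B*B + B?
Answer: -1199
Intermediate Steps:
b(B, I) = B + B² (b(B, I) = B² + B = B + B²)
f + b(59, -80) = -4739 + 59*(1 + 59) = -4739 + 59*60 = -4739 + 3540 = -1199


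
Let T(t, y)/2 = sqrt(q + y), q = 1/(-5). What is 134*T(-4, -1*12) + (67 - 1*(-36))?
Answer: 103 + 268*I*sqrt(305)/5 ≈ 103.0 + 936.08*I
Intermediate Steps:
q = -1/5 ≈ -0.20000
T(t, y) = 2*sqrt(-1/5 + y)
134*T(-4, -1*12) + (67 - 1*(-36)) = 134*(2*sqrt(-5 + 25*(-1*12))/5) + (67 - 1*(-36)) = 134*(2*sqrt(-5 + 25*(-12))/5) + (67 + 36) = 134*(2*sqrt(-5 - 300)/5) + 103 = 134*(2*sqrt(-305)/5) + 103 = 134*(2*(I*sqrt(305))/5) + 103 = 134*(2*I*sqrt(305)/5) + 103 = 268*I*sqrt(305)/5 + 103 = 103 + 268*I*sqrt(305)/5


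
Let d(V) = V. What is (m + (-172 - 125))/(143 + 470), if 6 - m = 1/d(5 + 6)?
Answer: -3202/6743 ≈ -0.47486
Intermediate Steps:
m = 65/11 (m = 6 - 1/(5 + 6) = 6 - 1/11 = 65/11 ≈ 5.9091)
(m + (-172 - 125))/(143 + 470) = (65/11 + (-172 - 125))/(143 + 470) = (65/11 - 297)/613 = -3202/11*1/613 = -3202/6743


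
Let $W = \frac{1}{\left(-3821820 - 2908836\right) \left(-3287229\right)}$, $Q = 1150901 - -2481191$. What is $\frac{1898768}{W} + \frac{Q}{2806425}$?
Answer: $\frac{117899699611910401564937692}{2806425} \approx 4.2011 \cdot 10^{19}$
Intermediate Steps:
$Q = 3632092$ ($Q = 1150901 + 2481191 = 3632092$)
$W = \frac{1}{22125207592224}$ ($W = \frac{1}{-3821820 - 2908836} \left(- \frac{1}{3287229}\right) = \frac{1}{-6730656} \left(- \frac{1}{3287229}\right) = \left(- \frac{1}{6730656}\right) \left(- \frac{1}{3287229}\right) = \frac{1}{22125207592224} \approx 4.5197 \cdot 10^{-14}$)
$\frac{1898768}{W} + \frac{Q}{2806425} = 1898768 \frac{1}{\frac{1}{22125207592224}} + \frac{3632092}{2806425} = 1898768 \cdot 22125207592224 + 3632092 \cdot \frac{1}{2806425} = 42010636169471980032 + \frac{3632092}{2806425} = \frac{117899699611910401564937692}{2806425}$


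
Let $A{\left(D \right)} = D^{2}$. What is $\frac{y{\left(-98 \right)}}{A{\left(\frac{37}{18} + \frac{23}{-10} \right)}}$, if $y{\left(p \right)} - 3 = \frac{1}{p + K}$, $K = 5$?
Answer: $\frac{187650}{3751} \approx 50.027$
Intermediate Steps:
$y{\left(p \right)} = 3 + \frac{1}{5 + p}$ ($y{\left(p \right)} = 3 + \frac{1}{p + 5} = 3 + \frac{1}{5 + p}$)
$\frac{y{\left(-98 \right)}}{A{\left(\frac{37}{18} + \frac{23}{-10} \right)}} = \frac{\frac{1}{5 - 98} \left(16 + 3 \left(-98\right)\right)}{\left(\frac{37}{18} + \frac{23}{-10}\right)^{2}} = \frac{\frac{1}{-93} \left(16 - 294\right)}{\left(37 \cdot \frac{1}{18} + 23 \left(- \frac{1}{10}\right)\right)^{2}} = \frac{\left(- \frac{1}{93}\right) \left(-278\right)}{\left(\frac{37}{18} - \frac{23}{10}\right)^{2}} = \frac{278}{93 \left(- \frac{11}{45}\right)^{2}} = \frac{278}{93 \cdot \frac{121}{2025}} = \frac{278}{93} \cdot \frac{2025}{121} = \frac{187650}{3751}$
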